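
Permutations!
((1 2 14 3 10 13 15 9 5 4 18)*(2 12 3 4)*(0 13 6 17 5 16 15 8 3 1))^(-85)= ((0 13 8 3 10 6 17 5 2 14 4 18)(1 12)(9 16 15))^(-85)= (0 18 4 14 2 5 17 6 10 3 8 13)(1 12)(9 15 16)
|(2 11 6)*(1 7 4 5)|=|(1 7 4 5)(2 11 6)|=12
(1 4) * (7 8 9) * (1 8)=(1 4 8 9 7)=[0, 4, 2, 3, 8, 5, 6, 1, 9, 7]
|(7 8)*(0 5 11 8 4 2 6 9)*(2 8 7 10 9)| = |(0 5 11 7 4 8 10 9)(2 6)| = 8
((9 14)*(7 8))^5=((7 8)(9 14))^5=(7 8)(9 14)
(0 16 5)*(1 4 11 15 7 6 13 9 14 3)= (0 16 5)(1 4 11 15 7 6 13 9 14 3)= [16, 4, 2, 1, 11, 0, 13, 6, 8, 14, 10, 15, 12, 9, 3, 7, 5]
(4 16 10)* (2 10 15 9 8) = (2 10 4 16 15 9 8) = [0, 1, 10, 3, 16, 5, 6, 7, 2, 8, 4, 11, 12, 13, 14, 9, 15]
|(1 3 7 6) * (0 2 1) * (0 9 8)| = 8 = |(0 2 1 3 7 6 9 8)|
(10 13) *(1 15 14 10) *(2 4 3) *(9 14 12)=(1 15 12 9 14 10 13)(2 4 3)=[0, 15, 4, 2, 3, 5, 6, 7, 8, 14, 13, 11, 9, 1, 10, 12]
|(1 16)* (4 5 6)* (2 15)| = |(1 16)(2 15)(4 5 6)| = 6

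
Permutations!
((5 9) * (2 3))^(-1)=(2 3)(5 9)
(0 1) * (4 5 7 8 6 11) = [1, 0, 2, 3, 5, 7, 11, 8, 6, 9, 10, 4] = (0 1)(4 5 7 8 6 11)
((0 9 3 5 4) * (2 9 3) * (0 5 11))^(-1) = ((0 3 11)(2 9)(4 5))^(-1) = (0 11 3)(2 9)(4 5)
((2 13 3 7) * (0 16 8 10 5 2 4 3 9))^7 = (0 9 13 2 5 10 8 16)(3 7 4)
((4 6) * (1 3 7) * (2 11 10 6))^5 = (11)(1 7 3)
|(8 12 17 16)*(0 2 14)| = 12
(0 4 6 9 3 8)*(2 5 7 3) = [4, 1, 5, 8, 6, 7, 9, 3, 0, 2] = (0 4 6 9 2 5 7 3 8)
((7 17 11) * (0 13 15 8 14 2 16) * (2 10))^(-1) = (0 16 2 10 14 8 15 13)(7 11 17)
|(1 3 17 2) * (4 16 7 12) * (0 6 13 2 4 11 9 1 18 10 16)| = |(0 6 13 2 18 10 16 7 12 11 9 1 3 17 4)| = 15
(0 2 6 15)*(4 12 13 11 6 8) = (0 2 8 4 12 13 11 6 15) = [2, 1, 8, 3, 12, 5, 15, 7, 4, 9, 10, 6, 13, 11, 14, 0]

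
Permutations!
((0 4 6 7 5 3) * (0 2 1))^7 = (0 1 2 3 5 7 6 4)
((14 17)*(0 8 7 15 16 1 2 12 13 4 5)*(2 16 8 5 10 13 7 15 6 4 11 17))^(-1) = (0 5)(1 16)(2 14 17 11 13 10 4 6 7 12)(8 15) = ((0 5)(1 16)(2 12 7 6 4 10 13 11 17 14)(8 15))^(-1)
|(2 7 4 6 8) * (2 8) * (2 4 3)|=|(8)(2 7 3)(4 6)|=6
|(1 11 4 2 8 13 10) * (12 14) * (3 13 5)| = 18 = |(1 11 4 2 8 5 3 13 10)(12 14)|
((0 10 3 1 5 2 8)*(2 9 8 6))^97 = (0 8 9 5 1 3 10)(2 6)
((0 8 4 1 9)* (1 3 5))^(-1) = ((0 8 4 3 5 1 9))^(-1) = (0 9 1 5 3 4 8)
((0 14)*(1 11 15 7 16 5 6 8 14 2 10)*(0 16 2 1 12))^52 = (0 7)(1 2)(5 8 16 6 14)(10 11)(12 15)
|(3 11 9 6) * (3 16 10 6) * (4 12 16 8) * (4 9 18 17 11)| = 24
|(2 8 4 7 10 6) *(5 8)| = |(2 5 8 4 7 10 6)| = 7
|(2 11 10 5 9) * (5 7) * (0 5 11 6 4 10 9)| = 14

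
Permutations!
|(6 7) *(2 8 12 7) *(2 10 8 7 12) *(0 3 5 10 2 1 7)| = 9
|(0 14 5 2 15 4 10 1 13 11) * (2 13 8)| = 30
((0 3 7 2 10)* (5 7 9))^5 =(0 2 5 3 10 7 9)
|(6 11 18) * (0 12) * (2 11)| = 4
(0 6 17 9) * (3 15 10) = (0 6 17 9)(3 15 10) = [6, 1, 2, 15, 4, 5, 17, 7, 8, 0, 3, 11, 12, 13, 14, 10, 16, 9]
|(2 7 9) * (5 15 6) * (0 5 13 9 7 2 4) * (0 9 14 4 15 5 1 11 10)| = |(0 1 11 10)(4 9 15 6 13 14)| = 12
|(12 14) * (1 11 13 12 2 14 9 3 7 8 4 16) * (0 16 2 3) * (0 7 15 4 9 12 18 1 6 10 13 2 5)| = |(0 16 6 10 13 18 1 11 2 14 3 15 4 5)(7 8 9)| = 42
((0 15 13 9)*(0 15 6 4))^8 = (0 4 6)(9 13 15)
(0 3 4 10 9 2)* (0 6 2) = (0 3 4 10 9)(2 6) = [3, 1, 6, 4, 10, 5, 2, 7, 8, 0, 9]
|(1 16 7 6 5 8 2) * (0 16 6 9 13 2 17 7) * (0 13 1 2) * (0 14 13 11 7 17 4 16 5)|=10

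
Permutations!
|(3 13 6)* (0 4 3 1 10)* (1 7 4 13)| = 8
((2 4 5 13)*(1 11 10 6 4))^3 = ((1 11 10 6 4 5 13 2))^3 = (1 6 13 11 4 2 10 5)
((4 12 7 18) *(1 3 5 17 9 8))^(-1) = (1 8 9 17 5 3)(4 18 7 12) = ((1 3 5 17 9 8)(4 12 7 18))^(-1)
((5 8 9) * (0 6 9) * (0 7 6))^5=((5 8 7 6 9))^5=(9)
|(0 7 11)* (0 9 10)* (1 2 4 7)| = |(0 1 2 4 7 11 9 10)| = 8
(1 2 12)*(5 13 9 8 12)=(1 2 5 13 9 8 12)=[0, 2, 5, 3, 4, 13, 6, 7, 12, 8, 10, 11, 1, 9]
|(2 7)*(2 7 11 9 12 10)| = |(2 11 9 12 10)| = 5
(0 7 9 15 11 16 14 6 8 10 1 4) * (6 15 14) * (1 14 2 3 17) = (0 7 9 2 3 17 1 4)(6 8 10 14 15 11 16) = [7, 4, 3, 17, 0, 5, 8, 9, 10, 2, 14, 16, 12, 13, 15, 11, 6, 1]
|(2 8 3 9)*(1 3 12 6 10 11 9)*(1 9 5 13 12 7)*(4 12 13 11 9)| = 10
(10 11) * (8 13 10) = (8 13 10 11) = [0, 1, 2, 3, 4, 5, 6, 7, 13, 9, 11, 8, 12, 10]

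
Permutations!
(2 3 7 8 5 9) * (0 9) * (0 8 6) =[9, 1, 3, 7, 4, 8, 0, 6, 5, 2] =(0 9 2 3 7 6)(5 8)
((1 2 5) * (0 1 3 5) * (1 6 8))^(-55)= (8)(3 5)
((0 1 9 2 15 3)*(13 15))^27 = (0 3 15 13 2 9 1)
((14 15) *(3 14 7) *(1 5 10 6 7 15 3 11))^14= (15)(1 10 7)(5 6 11)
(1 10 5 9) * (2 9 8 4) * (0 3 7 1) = [3, 10, 9, 7, 2, 8, 6, 1, 4, 0, 5] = (0 3 7 1 10 5 8 4 2 9)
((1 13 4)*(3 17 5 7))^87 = (3 7 5 17)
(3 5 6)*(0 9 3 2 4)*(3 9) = (9)(0 3 5 6 2 4) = [3, 1, 4, 5, 0, 6, 2, 7, 8, 9]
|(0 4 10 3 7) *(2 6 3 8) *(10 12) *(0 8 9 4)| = |(2 6 3 7 8)(4 12 10 9)| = 20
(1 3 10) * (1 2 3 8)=(1 8)(2 3 10)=[0, 8, 3, 10, 4, 5, 6, 7, 1, 9, 2]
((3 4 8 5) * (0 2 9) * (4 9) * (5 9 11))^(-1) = ((0 2 4 8 9)(3 11 5))^(-1) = (0 9 8 4 2)(3 5 11)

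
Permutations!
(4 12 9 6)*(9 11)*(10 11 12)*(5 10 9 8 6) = (12)(4 9 5 10 11 8 6) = [0, 1, 2, 3, 9, 10, 4, 7, 6, 5, 11, 8, 12]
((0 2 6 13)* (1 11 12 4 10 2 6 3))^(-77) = ((0 6 13)(1 11 12 4 10 2 3))^(-77) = (0 6 13)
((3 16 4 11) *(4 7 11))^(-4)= ((3 16 7 11))^(-4)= (16)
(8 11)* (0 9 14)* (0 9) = (8 11)(9 14) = [0, 1, 2, 3, 4, 5, 6, 7, 11, 14, 10, 8, 12, 13, 9]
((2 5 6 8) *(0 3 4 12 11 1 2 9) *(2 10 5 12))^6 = (0 1)(2 6)(3 10)(4 5)(8 12)(9 11)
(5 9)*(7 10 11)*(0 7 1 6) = [7, 6, 2, 3, 4, 9, 0, 10, 8, 5, 11, 1] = (0 7 10 11 1 6)(5 9)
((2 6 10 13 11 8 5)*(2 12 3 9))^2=((2 6 10 13 11 8 5 12 3 9))^2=(2 10 11 5 3)(6 13 8 12 9)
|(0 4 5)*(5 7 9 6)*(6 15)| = 7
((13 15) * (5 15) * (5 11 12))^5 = (15)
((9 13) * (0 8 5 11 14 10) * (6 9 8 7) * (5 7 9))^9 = (0 10 14 11 5 6 7 8 13 9)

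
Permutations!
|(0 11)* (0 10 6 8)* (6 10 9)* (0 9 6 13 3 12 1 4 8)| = |(0 11 6)(1 4 8 9 13 3 12)| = 21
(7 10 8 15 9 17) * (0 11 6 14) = (0 11 6 14)(7 10 8 15 9 17) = [11, 1, 2, 3, 4, 5, 14, 10, 15, 17, 8, 6, 12, 13, 0, 9, 16, 7]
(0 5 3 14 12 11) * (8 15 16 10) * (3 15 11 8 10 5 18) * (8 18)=(0 8 11)(3 14 12 18)(5 15 16)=[8, 1, 2, 14, 4, 15, 6, 7, 11, 9, 10, 0, 18, 13, 12, 16, 5, 17, 3]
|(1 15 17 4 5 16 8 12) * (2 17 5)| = 6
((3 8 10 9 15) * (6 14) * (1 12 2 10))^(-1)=((1 12 2 10 9 15 3 8)(6 14))^(-1)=(1 8 3 15 9 10 2 12)(6 14)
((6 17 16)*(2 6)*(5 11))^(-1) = ((2 6 17 16)(5 11))^(-1) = (2 16 17 6)(5 11)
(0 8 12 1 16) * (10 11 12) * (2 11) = (0 8 10 2 11 12 1 16) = [8, 16, 11, 3, 4, 5, 6, 7, 10, 9, 2, 12, 1, 13, 14, 15, 0]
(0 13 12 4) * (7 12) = (0 13 7 12 4) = [13, 1, 2, 3, 0, 5, 6, 12, 8, 9, 10, 11, 4, 7]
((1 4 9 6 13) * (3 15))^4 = (15)(1 13 6 9 4)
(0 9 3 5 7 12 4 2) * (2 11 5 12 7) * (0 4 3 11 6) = (0 9 11 5 2 4 6)(3 12) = [9, 1, 4, 12, 6, 2, 0, 7, 8, 11, 10, 5, 3]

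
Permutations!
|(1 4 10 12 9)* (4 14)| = 6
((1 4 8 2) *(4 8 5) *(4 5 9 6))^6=(9)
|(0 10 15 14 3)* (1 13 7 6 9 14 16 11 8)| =13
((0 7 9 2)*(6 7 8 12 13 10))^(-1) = (0 2 9 7 6 10 13 12 8)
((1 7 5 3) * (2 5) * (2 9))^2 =(1 9 5)(2 3 7)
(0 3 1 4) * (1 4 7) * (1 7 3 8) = (0 8 1 3 4) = [8, 3, 2, 4, 0, 5, 6, 7, 1]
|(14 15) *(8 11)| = |(8 11)(14 15)| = 2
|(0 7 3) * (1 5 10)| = |(0 7 3)(1 5 10)| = 3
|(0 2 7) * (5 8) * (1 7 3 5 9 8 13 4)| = 8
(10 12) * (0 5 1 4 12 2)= (0 5 1 4 12 10 2)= [5, 4, 0, 3, 12, 1, 6, 7, 8, 9, 2, 11, 10]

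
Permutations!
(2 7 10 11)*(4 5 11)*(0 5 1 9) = (0 5 11 2 7 10 4 1 9) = [5, 9, 7, 3, 1, 11, 6, 10, 8, 0, 4, 2]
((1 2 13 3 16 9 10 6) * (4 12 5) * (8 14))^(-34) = (1 10 16 13)(2 6 9 3)(4 5 12)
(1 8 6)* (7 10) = (1 8 6)(7 10) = [0, 8, 2, 3, 4, 5, 1, 10, 6, 9, 7]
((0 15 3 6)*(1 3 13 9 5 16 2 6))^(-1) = (0 6 2 16 5 9 13 15)(1 3)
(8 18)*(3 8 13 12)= [0, 1, 2, 8, 4, 5, 6, 7, 18, 9, 10, 11, 3, 12, 14, 15, 16, 17, 13]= (3 8 18 13 12)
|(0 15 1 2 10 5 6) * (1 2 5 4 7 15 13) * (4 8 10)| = |(0 13 1 5 6)(2 4 7 15)(8 10)| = 20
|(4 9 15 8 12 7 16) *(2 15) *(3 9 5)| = |(2 15 8 12 7 16 4 5 3 9)| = 10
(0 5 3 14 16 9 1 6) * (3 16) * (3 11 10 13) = (0 5 16 9 1 6)(3 14 11 10 13) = [5, 6, 2, 14, 4, 16, 0, 7, 8, 1, 13, 10, 12, 3, 11, 15, 9]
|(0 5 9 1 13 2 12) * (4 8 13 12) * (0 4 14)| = |(0 5 9 1 12 4 8 13 2 14)| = 10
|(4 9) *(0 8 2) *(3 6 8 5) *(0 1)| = 14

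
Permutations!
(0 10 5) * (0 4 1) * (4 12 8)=[10, 0, 2, 3, 1, 12, 6, 7, 4, 9, 5, 11, 8]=(0 10 5 12 8 4 1)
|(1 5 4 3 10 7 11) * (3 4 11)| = |(1 5 11)(3 10 7)| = 3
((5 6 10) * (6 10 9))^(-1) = (5 10)(6 9)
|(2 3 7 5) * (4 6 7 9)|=7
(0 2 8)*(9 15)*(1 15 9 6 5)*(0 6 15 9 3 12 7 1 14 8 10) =(15)(0 2 10)(1 9 3 12 7)(5 14 8 6) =[2, 9, 10, 12, 4, 14, 5, 1, 6, 3, 0, 11, 7, 13, 8, 15]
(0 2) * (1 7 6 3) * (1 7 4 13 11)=(0 2)(1 4 13 11)(3 7 6)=[2, 4, 0, 7, 13, 5, 3, 6, 8, 9, 10, 1, 12, 11]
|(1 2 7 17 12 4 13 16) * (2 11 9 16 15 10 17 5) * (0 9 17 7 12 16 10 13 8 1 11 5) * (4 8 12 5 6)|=|(0 9 10 7)(1 6 4 12 8)(2 5)(11 17 16)(13 15)|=60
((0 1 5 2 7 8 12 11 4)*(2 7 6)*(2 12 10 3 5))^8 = ((0 1 2 6 12 11 4)(3 5 7 8 10))^8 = (0 1 2 6 12 11 4)(3 8 5 10 7)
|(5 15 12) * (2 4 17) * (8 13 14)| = 3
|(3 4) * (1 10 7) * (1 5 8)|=|(1 10 7 5 8)(3 4)|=10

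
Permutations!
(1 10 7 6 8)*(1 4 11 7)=(1 10)(4 11 7 6 8)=[0, 10, 2, 3, 11, 5, 8, 6, 4, 9, 1, 7]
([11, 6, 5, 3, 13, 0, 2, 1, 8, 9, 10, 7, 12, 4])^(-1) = (0 5 2 6 1 7 11)(4 13)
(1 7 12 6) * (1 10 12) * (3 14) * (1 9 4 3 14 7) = (14)(3 7 9 4)(6 10 12) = [0, 1, 2, 7, 3, 5, 10, 9, 8, 4, 12, 11, 6, 13, 14]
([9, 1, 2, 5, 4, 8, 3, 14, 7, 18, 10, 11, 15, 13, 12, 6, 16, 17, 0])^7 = [9, 1, 2, 6, 4, 3, 15, 8, 5, 18, 10, 11, 14, 13, 7, 12, 16, 17, 0]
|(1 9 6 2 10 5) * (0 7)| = 6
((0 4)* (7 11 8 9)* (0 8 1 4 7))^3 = (0 1 9 11 8 7 4)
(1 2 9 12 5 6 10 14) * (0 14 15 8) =[14, 2, 9, 3, 4, 6, 10, 7, 0, 12, 15, 11, 5, 13, 1, 8] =(0 14 1 2 9 12 5 6 10 15 8)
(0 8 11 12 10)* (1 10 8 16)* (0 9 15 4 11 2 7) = (0 16 1 10 9 15 4 11 12 8 2 7) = [16, 10, 7, 3, 11, 5, 6, 0, 2, 15, 9, 12, 8, 13, 14, 4, 1]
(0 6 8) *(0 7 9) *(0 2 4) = [6, 1, 4, 3, 0, 5, 8, 9, 7, 2] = (0 6 8 7 9 2 4)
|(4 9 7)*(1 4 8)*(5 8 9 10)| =|(1 4 10 5 8)(7 9)| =10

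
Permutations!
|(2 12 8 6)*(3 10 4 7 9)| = 20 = |(2 12 8 6)(3 10 4 7 9)|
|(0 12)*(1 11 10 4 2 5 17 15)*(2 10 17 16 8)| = 4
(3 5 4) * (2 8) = (2 8)(3 5 4) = [0, 1, 8, 5, 3, 4, 6, 7, 2]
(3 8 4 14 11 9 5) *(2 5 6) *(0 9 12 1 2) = [9, 2, 5, 8, 14, 3, 0, 7, 4, 6, 10, 12, 1, 13, 11] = (0 9 6)(1 2 5 3 8 4 14 11 12)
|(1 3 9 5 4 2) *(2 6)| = |(1 3 9 5 4 6 2)| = 7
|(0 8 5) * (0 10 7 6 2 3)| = |(0 8 5 10 7 6 2 3)| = 8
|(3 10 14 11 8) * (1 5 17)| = |(1 5 17)(3 10 14 11 8)| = 15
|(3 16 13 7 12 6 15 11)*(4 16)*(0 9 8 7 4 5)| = |(0 9 8 7 12 6 15 11 3 5)(4 16 13)| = 30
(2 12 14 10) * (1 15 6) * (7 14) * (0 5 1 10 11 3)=(0 5 1 15 6 10 2 12 7 14 11 3)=[5, 15, 12, 0, 4, 1, 10, 14, 8, 9, 2, 3, 7, 13, 11, 6]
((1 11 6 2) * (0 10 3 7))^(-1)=((0 10 3 7)(1 11 6 2))^(-1)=(0 7 3 10)(1 2 6 11)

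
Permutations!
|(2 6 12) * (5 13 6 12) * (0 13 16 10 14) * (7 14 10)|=14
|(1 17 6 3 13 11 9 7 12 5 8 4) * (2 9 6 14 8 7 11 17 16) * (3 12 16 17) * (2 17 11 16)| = |(1 11 6 12 5 7 2 9 16 17 14 8 4)(3 13)| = 26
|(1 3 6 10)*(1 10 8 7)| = 5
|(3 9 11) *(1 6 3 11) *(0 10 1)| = 6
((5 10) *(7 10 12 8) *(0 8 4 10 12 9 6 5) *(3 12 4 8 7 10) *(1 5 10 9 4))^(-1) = (0 10 6 9 8 12 3 4 5 1 7)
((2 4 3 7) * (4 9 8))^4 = (2 3 8)(4 9 7)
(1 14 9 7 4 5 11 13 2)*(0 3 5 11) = (0 3 5)(1 14 9 7 4 11 13 2) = [3, 14, 1, 5, 11, 0, 6, 4, 8, 7, 10, 13, 12, 2, 9]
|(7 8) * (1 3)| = |(1 3)(7 8)| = 2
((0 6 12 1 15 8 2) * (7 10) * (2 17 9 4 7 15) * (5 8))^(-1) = (0 2 1 12 6)(4 9 17 8 5 15 10 7)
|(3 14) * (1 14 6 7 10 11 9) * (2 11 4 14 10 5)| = 11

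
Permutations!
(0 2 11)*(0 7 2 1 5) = (0 1 5)(2 11 7) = [1, 5, 11, 3, 4, 0, 6, 2, 8, 9, 10, 7]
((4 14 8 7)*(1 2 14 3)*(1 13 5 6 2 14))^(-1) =((1 14 8 7 4 3 13 5 6 2))^(-1) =(1 2 6 5 13 3 4 7 8 14)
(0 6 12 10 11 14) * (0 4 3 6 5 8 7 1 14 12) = [5, 14, 2, 6, 3, 8, 0, 1, 7, 9, 11, 12, 10, 13, 4] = (0 5 8 7 1 14 4 3 6)(10 11 12)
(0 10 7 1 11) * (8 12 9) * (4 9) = [10, 11, 2, 3, 9, 5, 6, 1, 12, 8, 7, 0, 4] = (0 10 7 1 11)(4 9 8 12)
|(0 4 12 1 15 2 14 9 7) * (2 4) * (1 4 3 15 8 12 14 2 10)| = 18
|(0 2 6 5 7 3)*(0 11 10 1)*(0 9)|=|(0 2 6 5 7 3 11 10 1 9)|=10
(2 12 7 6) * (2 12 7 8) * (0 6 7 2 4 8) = (0 6 12)(4 8) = [6, 1, 2, 3, 8, 5, 12, 7, 4, 9, 10, 11, 0]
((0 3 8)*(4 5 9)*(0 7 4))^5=((0 3 8 7 4 5 9))^5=(0 5 7 3 9 4 8)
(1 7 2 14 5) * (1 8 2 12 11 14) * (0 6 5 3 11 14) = (0 6 5 8 2 1 7 12 14 3 11) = [6, 7, 1, 11, 4, 8, 5, 12, 2, 9, 10, 0, 14, 13, 3]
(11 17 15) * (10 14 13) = [0, 1, 2, 3, 4, 5, 6, 7, 8, 9, 14, 17, 12, 10, 13, 11, 16, 15] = (10 14 13)(11 17 15)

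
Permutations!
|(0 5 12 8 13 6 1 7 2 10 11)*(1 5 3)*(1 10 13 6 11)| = 8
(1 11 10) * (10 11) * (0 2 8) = (11)(0 2 8)(1 10) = [2, 10, 8, 3, 4, 5, 6, 7, 0, 9, 1, 11]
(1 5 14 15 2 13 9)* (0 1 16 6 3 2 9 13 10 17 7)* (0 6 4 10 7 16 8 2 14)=(0 1 5)(2 7 6 3 14 15 9 8)(4 10 17 16)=[1, 5, 7, 14, 10, 0, 3, 6, 2, 8, 17, 11, 12, 13, 15, 9, 4, 16]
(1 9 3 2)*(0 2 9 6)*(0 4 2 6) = (0 6 4 2 1)(3 9) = [6, 0, 1, 9, 2, 5, 4, 7, 8, 3]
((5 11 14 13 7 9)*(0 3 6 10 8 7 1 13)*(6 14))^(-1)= (0 14 3)(1 13)(5 9 7 8 10 6 11)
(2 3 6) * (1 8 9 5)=(1 8 9 5)(2 3 6)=[0, 8, 3, 6, 4, 1, 2, 7, 9, 5]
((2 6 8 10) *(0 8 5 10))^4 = (10)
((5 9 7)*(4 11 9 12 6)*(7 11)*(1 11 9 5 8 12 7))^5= (1 12 5 4 8 11 6 7)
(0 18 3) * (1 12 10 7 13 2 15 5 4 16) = (0 18 3)(1 12 10 7 13 2 15 5 4 16) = [18, 12, 15, 0, 16, 4, 6, 13, 8, 9, 7, 11, 10, 2, 14, 5, 1, 17, 3]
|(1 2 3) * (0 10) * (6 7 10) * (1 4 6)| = 8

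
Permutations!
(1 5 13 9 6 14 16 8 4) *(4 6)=[0, 5, 2, 3, 1, 13, 14, 7, 6, 4, 10, 11, 12, 9, 16, 15, 8]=(1 5 13 9 4)(6 14 16 8)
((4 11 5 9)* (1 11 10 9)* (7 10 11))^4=(1 4 7 11 10 5 9)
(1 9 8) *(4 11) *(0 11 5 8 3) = [11, 9, 2, 0, 5, 8, 6, 7, 1, 3, 10, 4] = (0 11 4 5 8 1 9 3)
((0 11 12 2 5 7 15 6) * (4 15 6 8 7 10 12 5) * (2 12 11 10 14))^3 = (0 5 4 7 10 14 15 6 11 2 8) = ((0 10 11 5 14 2 4 15 8 7 6))^3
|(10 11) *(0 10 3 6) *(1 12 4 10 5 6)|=|(0 5 6)(1 12 4 10 11 3)|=6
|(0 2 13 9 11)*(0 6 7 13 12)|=15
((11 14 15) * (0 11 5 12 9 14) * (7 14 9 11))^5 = ((0 7 14 15 5 12 11))^5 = (0 12 15 7 11 5 14)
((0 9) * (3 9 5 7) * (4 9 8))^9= (0 7 8 9 5 3 4)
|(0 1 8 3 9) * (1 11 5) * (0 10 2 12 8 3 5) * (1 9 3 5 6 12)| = 30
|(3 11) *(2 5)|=2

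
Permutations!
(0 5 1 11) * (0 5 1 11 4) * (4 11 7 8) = (0 1 11 5 7 8 4) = [1, 11, 2, 3, 0, 7, 6, 8, 4, 9, 10, 5]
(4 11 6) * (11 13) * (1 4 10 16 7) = (1 4 13 11 6 10 16 7) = [0, 4, 2, 3, 13, 5, 10, 1, 8, 9, 16, 6, 12, 11, 14, 15, 7]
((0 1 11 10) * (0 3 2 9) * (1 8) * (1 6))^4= (0 11 9 1 2 6 3 8 10)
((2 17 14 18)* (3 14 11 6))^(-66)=(2 3 17 14 11 18 6)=((2 17 11 6 3 14 18))^(-66)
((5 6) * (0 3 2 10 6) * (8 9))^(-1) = (0 5 6 10 2 3)(8 9) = ((0 3 2 10 6 5)(8 9))^(-1)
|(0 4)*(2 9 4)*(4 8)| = 5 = |(0 2 9 8 4)|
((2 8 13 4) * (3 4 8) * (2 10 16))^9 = (2 16 10 4 3)(8 13)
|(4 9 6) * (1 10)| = 6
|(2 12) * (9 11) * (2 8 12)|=2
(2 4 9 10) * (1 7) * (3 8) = [0, 7, 4, 8, 9, 5, 6, 1, 3, 10, 2] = (1 7)(2 4 9 10)(3 8)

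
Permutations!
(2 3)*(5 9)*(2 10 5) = (2 3 10 5 9) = [0, 1, 3, 10, 4, 9, 6, 7, 8, 2, 5]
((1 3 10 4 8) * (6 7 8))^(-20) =((1 3 10 4 6 7 8))^(-20) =(1 3 10 4 6 7 8)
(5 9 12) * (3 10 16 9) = (3 10 16 9 12 5) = [0, 1, 2, 10, 4, 3, 6, 7, 8, 12, 16, 11, 5, 13, 14, 15, 9]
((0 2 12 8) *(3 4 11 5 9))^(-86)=(0 12)(2 8)(3 9 5 11 4)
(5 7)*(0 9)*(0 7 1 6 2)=[9, 6, 0, 3, 4, 1, 2, 5, 8, 7]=(0 9 7 5 1 6 2)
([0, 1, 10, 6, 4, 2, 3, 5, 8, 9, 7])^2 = [0, 1, 7, 3, 4, 10, 6, 2, 8, 9, 5]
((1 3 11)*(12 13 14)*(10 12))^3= ((1 3 11)(10 12 13 14))^3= (10 14 13 12)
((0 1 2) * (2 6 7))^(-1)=(0 2 7 6 1)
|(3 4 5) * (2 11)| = 6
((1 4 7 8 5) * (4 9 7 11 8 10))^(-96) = (11) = ((1 9 7 10 4 11 8 5))^(-96)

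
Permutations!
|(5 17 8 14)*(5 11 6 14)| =|(5 17 8)(6 14 11)| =3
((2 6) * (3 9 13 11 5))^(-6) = ((2 6)(3 9 13 11 5))^(-6) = (3 5 11 13 9)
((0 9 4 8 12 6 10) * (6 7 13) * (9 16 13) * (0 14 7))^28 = ((0 16 13 6 10 14 7 9 4 8 12))^28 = (0 7 16 9 13 4 6 8 10 12 14)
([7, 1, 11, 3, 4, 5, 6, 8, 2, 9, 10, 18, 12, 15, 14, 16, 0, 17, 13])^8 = [16, 1, 8, 3, 4, 5, 6, 0, 7, 9, 10, 2, 12, 18, 14, 13, 15, 17, 11]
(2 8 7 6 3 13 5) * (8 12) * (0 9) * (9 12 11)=(0 12 8 7 6 3 13 5 2 11 9)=[12, 1, 11, 13, 4, 2, 3, 6, 7, 0, 10, 9, 8, 5]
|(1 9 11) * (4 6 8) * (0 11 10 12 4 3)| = 10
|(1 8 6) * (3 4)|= |(1 8 6)(3 4)|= 6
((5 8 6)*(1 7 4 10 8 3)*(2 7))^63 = (10)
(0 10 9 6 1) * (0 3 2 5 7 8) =(0 10 9 6 1 3 2 5 7 8) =[10, 3, 5, 2, 4, 7, 1, 8, 0, 6, 9]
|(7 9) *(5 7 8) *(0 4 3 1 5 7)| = |(0 4 3 1 5)(7 9 8)| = 15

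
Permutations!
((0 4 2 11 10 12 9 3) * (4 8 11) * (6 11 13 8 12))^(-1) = (0 3 9 12)(2 4)(6 10 11)(8 13)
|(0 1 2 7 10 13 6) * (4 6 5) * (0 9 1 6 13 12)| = |(0 6 9 1 2 7 10 12)(4 13 5)| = 24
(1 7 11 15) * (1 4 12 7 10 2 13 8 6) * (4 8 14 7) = (1 10 2 13 14 7 11 15 8 6)(4 12) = [0, 10, 13, 3, 12, 5, 1, 11, 6, 9, 2, 15, 4, 14, 7, 8]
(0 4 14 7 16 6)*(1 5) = (0 4 14 7 16 6)(1 5) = [4, 5, 2, 3, 14, 1, 0, 16, 8, 9, 10, 11, 12, 13, 7, 15, 6]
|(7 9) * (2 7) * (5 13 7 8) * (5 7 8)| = |(2 5 13 8 7 9)| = 6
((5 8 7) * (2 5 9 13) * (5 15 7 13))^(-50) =(2 13 8 5 9 7 15)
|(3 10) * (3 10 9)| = 2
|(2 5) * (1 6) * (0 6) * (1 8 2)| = 6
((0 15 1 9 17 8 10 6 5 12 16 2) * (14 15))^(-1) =((0 14 15 1 9 17 8 10 6 5 12 16 2))^(-1) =(0 2 16 12 5 6 10 8 17 9 1 15 14)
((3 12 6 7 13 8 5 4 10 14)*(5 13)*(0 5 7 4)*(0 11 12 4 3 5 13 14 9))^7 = ((0 13 8 14 5 11 12 6 3 4 10 9))^7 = (0 6 8 4 5 9 12 13 3 14 10 11)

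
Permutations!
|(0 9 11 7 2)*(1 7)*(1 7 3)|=|(0 9 11 7 2)(1 3)|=10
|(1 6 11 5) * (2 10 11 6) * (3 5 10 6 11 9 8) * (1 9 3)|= |(1 2 6 11 10 3 5 9 8)|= 9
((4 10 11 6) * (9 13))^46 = (13)(4 11)(6 10)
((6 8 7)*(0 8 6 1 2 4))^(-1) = (0 4 2 1 7 8)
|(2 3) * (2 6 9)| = 4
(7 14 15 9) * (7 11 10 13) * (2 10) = (2 10 13 7 14 15 9 11) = [0, 1, 10, 3, 4, 5, 6, 14, 8, 11, 13, 2, 12, 7, 15, 9]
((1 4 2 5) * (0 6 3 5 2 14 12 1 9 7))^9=(0 5)(1 4 14 12)(3 7)(6 9)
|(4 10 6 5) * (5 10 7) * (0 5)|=|(0 5 4 7)(6 10)|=4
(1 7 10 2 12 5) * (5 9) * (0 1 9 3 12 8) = [1, 7, 8, 12, 4, 9, 6, 10, 0, 5, 2, 11, 3] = (0 1 7 10 2 8)(3 12)(5 9)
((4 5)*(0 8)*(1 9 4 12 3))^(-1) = (0 8)(1 3 12 5 4 9)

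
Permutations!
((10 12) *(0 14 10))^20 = ((0 14 10 12))^20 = (14)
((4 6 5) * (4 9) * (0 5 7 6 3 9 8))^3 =((0 5 8)(3 9 4)(6 7))^3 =(9)(6 7)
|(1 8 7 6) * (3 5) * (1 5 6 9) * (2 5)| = |(1 8 7 9)(2 5 3 6)| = 4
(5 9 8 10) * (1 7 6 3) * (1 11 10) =(1 7 6 3 11 10 5 9 8) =[0, 7, 2, 11, 4, 9, 3, 6, 1, 8, 5, 10]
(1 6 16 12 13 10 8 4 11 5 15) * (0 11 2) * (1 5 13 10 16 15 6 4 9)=(0 11 13 16 12 10 8 9 1 4 2)(5 6 15)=[11, 4, 0, 3, 2, 6, 15, 7, 9, 1, 8, 13, 10, 16, 14, 5, 12]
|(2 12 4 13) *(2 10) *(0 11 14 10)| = 8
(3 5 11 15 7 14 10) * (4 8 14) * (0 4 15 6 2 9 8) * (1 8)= (0 4)(1 8 14 10 3 5 11 6 2 9)(7 15)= [4, 8, 9, 5, 0, 11, 2, 15, 14, 1, 3, 6, 12, 13, 10, 7]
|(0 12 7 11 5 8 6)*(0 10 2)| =9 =|(0 12 7 11 5 8 6 10 2)|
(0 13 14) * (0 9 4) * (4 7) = [13, 1, 2, 3, 0, 5, 6, 4, 8, 7, 10, 11, 12, 14, 9] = (0 13 14 9 7 4)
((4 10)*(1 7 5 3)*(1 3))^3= (4 10)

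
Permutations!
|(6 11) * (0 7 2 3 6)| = |(0 7 2 3 6 11)| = 6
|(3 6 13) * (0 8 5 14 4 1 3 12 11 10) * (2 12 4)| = |(0 8 5 14 2 12 11 10)(1 3 6 13 4)| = 40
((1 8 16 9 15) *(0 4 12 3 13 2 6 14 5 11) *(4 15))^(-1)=(0 11 5 14 6 2 13 3 12 4 9 16 8 1 15)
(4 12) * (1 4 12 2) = (12)(1 4 2) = [0, 4, 1, 3, 2, 5, 6, 7, 8, 9, 10, 11, 12]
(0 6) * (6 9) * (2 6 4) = (0 9 4 2 6) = [9, 1, 6, 3, 2, 5, 0, 7, 8, 4]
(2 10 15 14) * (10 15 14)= [0, 1, 15, 3, 4, 5, 6, 7, 8, 9, 14, 11, 12, 13, 2, 10]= (2 15 10 14)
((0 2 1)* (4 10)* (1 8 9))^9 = ((0 2 8 9 1)(4 10))^9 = (0 1 9 8 2)(4 10)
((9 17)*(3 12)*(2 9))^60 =((2 9 17)(3 12))^60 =(17)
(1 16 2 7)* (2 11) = (1 16 11 2 7) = [0, 16, 7, 3, 4, 5, 6, 1, 8, 9, 10, 2, 12, 13, 14, 15, 11]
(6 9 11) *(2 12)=(2 12)(6 9 11)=[0, 1, 12, 3, 4, 5, 9, 7, 8, 11, 10, 6, 2]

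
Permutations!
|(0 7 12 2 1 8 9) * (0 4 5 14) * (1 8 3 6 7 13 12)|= 36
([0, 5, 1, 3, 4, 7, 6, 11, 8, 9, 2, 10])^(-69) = (1 11)(2 7)(5 10)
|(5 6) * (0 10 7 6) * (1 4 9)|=15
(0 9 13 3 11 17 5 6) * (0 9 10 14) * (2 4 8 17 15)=[10, 1, 4, 11, 8, 6, 9, 7, 17, 13, 14, 15, 12, 3, 0, 2, 16, 5]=(0 10 14)(2 4 8 17 5 6 9 13 3 11 15)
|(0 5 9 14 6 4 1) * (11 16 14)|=9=|(0 5 9 11 16 14 6 4 1)|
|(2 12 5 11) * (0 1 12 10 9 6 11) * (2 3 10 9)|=12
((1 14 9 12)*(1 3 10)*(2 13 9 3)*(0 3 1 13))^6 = ((0 3 10 13 9 12 2)(1 14))^6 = (14)(0 2 12 9 13 10 3)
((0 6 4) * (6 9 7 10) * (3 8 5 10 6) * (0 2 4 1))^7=((0 9 7 6 1)(2 4)(3 8 5 10))^7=(0 7 1 9 6)(2 4)(3 10 5 8)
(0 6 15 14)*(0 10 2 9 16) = (0 6 15 14 10 2 9 16) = [6, 1, 9, 3, 4, 5, 15, 7, 8, 16, 2, 11, 12, 13, 10, 14, 0]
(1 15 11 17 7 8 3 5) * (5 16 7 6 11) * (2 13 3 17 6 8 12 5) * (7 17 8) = (1 15 2 13 3 16 17 7 12 5)(6 11) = [0, 15, 13, 16, 4, 1, 11, 12, 8, 9, 10, 6, 5, 3, 14, 2, 17, 7]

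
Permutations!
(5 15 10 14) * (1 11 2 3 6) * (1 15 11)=[0, 1, 3, 6, 4, 11, 15, 7, 8, 9, 14, 2, 12, 13, 5, 10]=(2 3 6 15 10 14 5 11)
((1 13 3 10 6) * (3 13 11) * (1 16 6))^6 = (16)(1 3)(10 11)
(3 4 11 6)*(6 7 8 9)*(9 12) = (3 4 11 7 8 12 9 6) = [0, 1, 2, 4, 11, 5, 3, 8, 12, 6, 10, 7, 9]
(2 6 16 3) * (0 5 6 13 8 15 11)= (0 5 6 16 3 2 13 8 15 11)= [5, 1, 13, 2, 4, 6, 16, 7, 15, 9, 10, 0, 12, 8, 14, 11, 3]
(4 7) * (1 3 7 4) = (1 3 7) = [0, 3, 2, 7, 4, 5, 6, 1]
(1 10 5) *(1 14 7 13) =(1 10 5 14 7 13) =[0, 10, 2, 3, 4, 14, 6, 13, 8, 9, 5, 11, 12, 1, 7]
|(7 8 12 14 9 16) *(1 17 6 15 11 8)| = |(1 17 6 15 11 8 12 14 9 16 7)| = 11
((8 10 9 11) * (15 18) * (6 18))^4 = ((6 18 15)(8 10 9 11))^4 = (6 18 15)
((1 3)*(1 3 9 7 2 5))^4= (1 5 2 7 9)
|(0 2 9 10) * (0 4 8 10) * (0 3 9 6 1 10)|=|(0 2 6 1 10 4 8)(3 9)|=14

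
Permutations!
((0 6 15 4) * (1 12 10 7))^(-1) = (0 4 15 6)(1 7 10 12) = ((0 6 15 4)(1 12 10 7))^(-1)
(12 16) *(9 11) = [0, 1, 2, 3, 4, 5, 6, 7, 8, 11, 10, 9, 16, 13, 14, 15, 12] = (9 11)(12 16)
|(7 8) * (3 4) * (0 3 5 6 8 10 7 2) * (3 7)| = |(0 7 10 3 4 5 6 8 2)| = 9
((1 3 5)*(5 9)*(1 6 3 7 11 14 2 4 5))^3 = (1 14 5 9 11 4 3 7 2 6)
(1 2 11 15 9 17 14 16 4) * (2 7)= (1 7 2 11 15 9 17 14 16 4)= [0, 7, 11, 3, 1, 5, 6, 2, 8, 17, 10, 15, 12, 13, 16, 9, 4, 14]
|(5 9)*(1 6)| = |(1 6)(5 9)| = 2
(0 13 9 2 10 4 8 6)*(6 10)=(0 13 9 2 6)(4 8 10)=[13, 1, 6, 3, 8, 5, 0, 7, 10, 2, 4, 11, 12, 9]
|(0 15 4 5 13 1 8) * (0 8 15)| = |(1 15 4 5 13)| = 5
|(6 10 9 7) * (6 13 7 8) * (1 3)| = 4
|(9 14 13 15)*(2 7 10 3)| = |(2 7 10 3)(9 14 13 15)| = 4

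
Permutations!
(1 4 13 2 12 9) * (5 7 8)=(1 4 13 2 12 9)(5 7 8)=[0, 4, 12, 3, 13, 7, 6, 8, 5, 1, 10, 11, 9, 2]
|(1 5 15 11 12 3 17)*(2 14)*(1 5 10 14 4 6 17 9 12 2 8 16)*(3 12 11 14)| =|(1 10 3 9 11 2 4 6 17 5 15 14 8 16)| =14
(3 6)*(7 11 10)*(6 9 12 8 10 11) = (3 9 12 8 10 7 6) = [0, 1, 2, 9, 4, 5, 3, 6, 10, 12, 7, 11, 8]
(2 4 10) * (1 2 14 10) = [0, 2, 4, 3, 1, 5, 6, 7, 8, 9, 14, 11, 12, 13, 10] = (1 2 4)(10 14)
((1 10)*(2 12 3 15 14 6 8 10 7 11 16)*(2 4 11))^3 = ((1 7 2 12 3 15 14 6 8 10)(4 11 16))^3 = (16)(1 12 14 10 2 15 8 7 3 6)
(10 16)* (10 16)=(16)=[0, 1, 2, 3, 4, 5, 6, 7, 8, 9, 10, 11, 12, 13, 14, 15, 16]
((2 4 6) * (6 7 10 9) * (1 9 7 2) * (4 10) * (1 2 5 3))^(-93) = (1 4 2)(3 7 6)(5 10 9) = ((1 9 6 2 10 7 4 5 3))^(-93)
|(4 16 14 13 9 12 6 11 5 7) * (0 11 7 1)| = 8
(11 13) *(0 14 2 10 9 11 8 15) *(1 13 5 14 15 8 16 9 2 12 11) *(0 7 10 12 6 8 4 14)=(0 15 7 10 2 12 11 5)(1 13 16 9)(4 14 6 8)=[15, 13, 12, 3, 14, 0, 8, 10, 4, 1, 2, 5, 11, 16, 6, 7, 9]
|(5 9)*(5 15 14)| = 4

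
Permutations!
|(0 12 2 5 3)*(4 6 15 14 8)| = 5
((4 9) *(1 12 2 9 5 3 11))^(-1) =(1 11 3 5 4 9 2 12) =((1 12 2 9 4 5 3 11))^(-1)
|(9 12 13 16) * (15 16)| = |(9 12 13 15 16)| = 5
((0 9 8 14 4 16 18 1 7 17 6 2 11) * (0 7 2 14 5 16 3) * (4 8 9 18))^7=((0 18 1 2 11 7 17 6 14 8 5 16 4 3))^7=(0 6)(1 8)(2 5)(3 17)(4 7)(11 16)(14 18)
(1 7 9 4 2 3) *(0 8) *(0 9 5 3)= (0 8 9 4 2)(1 7 5 3)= [8, 7, 0, 1, 2, 3, 6, 5, 9, 4]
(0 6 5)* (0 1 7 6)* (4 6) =(1 7 4 6 5) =[0, 7, 2, 3, 6, 1, 5, 4]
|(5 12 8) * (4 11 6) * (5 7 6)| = |(4 11 5 12 8 7 6)| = 7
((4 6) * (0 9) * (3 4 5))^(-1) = (0 9)(3 5 6 4)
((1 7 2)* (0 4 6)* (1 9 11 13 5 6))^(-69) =(0 4 1 7 2 9 11 13 5 6)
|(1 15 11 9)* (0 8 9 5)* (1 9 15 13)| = 10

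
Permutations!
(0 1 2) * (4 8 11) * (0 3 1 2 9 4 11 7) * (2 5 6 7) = (11)(0 5 6 7)(1 9 4 8 2 3) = [5, 9, 3, 1, 8, 6, 7, 0, 2, 4, 10, 11]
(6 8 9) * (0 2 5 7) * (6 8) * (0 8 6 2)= [0, 1, 5, 3, 4, 7, 2, 8, 9, 6]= (2 5 7 8 9 6)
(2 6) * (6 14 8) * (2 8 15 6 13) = (2 14 15 6 8 13) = [0, 1, 14, 3, 4, 5, 8, 7, 13, 9, 10, 11, 12, 2, 15, 6]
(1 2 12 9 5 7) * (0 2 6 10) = (0 2 12 9 5 7 1 6 10) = [2, 6, 12, 3, 4, 7, 10, 1, 8, 5, 0, 11, 9]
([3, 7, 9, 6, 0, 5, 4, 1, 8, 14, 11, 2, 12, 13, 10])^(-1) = [4, 7, 11, 0, 6, 5, 3, 1, 8, 2, 14, 10, 12, 13, 9]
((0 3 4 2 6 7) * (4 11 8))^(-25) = (0 7 6 2 4 8 11 3)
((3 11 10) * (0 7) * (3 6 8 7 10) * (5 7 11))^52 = (0 11)(3 10)(5 6)(7 8)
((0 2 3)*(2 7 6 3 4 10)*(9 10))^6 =(0 6)(2 9)(3 7)(4 10)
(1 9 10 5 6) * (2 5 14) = (1 9 10 14 2 5 6) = [0, 9, 5, 3, 4, 6, 1, 7, 8, 10, 14, 11, 12, 13, 2]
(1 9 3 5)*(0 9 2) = (0 9 3 5 1 2) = [9, 2, 0, 5, 4, 1, 6, 7, 8, 3]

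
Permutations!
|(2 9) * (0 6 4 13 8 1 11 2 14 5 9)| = 24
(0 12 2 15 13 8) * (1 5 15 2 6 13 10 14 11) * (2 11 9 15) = [12, 5, 11, 3, 4, 2, 13, 7, 0, 15, 14, 1, 6, 8, 9, 10] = (0 12 6 13 8)(1 5 2 11)(9 15 10 14)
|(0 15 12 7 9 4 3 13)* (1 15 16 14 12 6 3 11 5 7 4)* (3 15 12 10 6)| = |(0 16 14 10 6 15 3 13)(1 12 4 11 5 7 9)| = 56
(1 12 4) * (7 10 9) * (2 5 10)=[0, 12, 5, 3, 1, 10, 6, 2, 8, 7, 9, 11, 4]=(1 12 4)(2 5 10 9 7)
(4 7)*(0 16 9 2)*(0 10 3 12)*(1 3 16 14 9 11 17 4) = (0 14 9 2 10 16 11 17 4 7 1 3 12) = [14, 3, 10, 12, 7, 5, 6, 1, 8, 2, 16, 17, 0, 13, 9, 15, 11, 4]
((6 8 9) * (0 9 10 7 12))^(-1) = (0 12 7 10 8 6 9)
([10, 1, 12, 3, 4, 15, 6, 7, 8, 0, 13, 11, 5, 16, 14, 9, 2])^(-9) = (16)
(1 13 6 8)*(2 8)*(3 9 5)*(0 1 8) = (0 1 13 6 2)(3 9 5) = [1, 13, 0, 9, 4, 3, 2, 7, 8, 5, 10, 11, 12, 6]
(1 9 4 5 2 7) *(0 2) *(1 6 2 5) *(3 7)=(0 5)(1 9 4)(2 3 7 6)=[5, 9, 3, 7, 1, 0, 2, 6, 8, 4]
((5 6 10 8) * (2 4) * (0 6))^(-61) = ((0 6 10 8 5)(2 4))^(-61) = (0 5 8 10 6)(2 4)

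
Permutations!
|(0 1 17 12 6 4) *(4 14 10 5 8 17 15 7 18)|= 42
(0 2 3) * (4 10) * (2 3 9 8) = (0 3)(2 9 8)(4 10) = [3, 1, 9, 0, 10, 5, 6, 7, 2, 8, 4]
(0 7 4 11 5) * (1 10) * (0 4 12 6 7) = (1 10)(4 11 5)(6 7 12) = [0, 10, 2, 3, 11, 4, 7, 12, 8, 9, 1, 5, 6]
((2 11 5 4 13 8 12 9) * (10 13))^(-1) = (2 9 12 8 13 10 4 5 11)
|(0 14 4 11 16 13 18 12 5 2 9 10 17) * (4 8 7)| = |(0 14 8 7 4 11 16 13 18 12 5 2 9 10 17)| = 15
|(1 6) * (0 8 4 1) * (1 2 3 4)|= 12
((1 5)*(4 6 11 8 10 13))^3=((1 5)(4 6 11 8 10 13))^3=(1 5)(4 8)(6 10)(11 13)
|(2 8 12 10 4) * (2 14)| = |(2 8 12 10 4 14)| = 6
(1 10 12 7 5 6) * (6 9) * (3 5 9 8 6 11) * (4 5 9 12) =(1 10 4 5 8 6)(3 9 11)(7 12) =[0, 10, 2, 9, 5, 8, 1, 12, 6, 11, 4, 3, 7]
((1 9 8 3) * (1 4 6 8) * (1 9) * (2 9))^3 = (2 9)(3 8 6 4)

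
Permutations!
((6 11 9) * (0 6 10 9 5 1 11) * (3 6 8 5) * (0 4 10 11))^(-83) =((0 8 5 1)(3 6 4 10 9 11))^(-83) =(0 8 5 1)(3 6 4 10 9 11)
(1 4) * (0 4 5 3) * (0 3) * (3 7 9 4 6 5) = (0 6 5)(1 3 7 9 4) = [6, 3, 2, 7, 1, 0, 5, 9, 8, 4]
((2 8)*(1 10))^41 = ((1 10)(2 8))^41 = (1 10)(2 8)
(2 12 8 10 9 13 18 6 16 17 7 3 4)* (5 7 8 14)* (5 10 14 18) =[0, 1, 12, 4, 2, 7, 16, 3, 14, 13, 9, 11, 18, 5, 10, 15, 17, 8, 6] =(2 12 18 6 16 17 8 14 10 9 13 5 7 3 4)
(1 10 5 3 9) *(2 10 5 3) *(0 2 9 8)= (0 2 10 3 8)(1 5 9)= [2, 5, 10, 8, 4, 9, 6, 7, 0, 1, 3]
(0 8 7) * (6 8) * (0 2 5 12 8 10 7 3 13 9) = (0 6 10 7 2 5 12 8 3 13 9) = [6, 1, 5, 13, 4, 12, 10, 2, 3, 0, 7, 11, 8, 9]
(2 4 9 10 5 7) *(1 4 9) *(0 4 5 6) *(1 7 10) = (0 4 7 2 9 1 5 10 6) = [4, 5, 9, 3, 7, 10, 0, 2, 8, 1, 6]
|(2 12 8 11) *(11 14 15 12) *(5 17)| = 4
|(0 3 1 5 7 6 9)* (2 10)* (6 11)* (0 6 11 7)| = 4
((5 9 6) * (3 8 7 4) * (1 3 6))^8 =(9)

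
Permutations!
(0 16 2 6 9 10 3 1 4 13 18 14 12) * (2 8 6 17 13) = (0 16 8 6 9 10 3 1 4 2 17 13 18 14 12) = [16, 4, 17, 1, 2, 5, 9, 7, 6, 10, 3, 11, 0, 18, 12, 15, 8, 13, 14]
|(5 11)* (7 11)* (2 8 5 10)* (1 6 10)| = 8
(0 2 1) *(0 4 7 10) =(0 2 1 4 7 10) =[2, 4, 1, 3, 7, 5, 6, 10, 8, 9, 0]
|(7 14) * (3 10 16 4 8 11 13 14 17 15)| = 11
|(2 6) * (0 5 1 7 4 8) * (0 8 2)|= 7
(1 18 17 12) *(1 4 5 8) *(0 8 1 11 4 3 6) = (0 8 11 4 5 1 18 17 12 3 6) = [8, 18, 2, 6, 5, 1, 0, 7, 11, 9, 10, 4, 3, 13, 14, 15, 16, 12, 17]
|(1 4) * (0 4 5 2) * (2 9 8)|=7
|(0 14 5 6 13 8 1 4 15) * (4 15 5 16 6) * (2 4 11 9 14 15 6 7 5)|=|(0 15)(1 6 13 8)(2 4)(5 11 9 14 16 7)|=12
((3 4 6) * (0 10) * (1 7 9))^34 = ((0 10)(1 7 9)(3 4 6))^34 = (10)(1 7 9)(3 4 6)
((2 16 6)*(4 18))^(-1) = (2 6 16)(4 18)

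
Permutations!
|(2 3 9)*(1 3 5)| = |(1 3 9 2 5)| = 5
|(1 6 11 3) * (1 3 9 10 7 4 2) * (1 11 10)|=8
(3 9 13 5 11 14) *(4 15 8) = [0, 1, 2, 9, 15, 11, 6, 7, 4, 13, 10, 14, 12, 5, 3, 8] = (3 9 13 5 11 14)(4 15 8)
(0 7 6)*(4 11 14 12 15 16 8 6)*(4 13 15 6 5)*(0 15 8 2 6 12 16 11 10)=(0 7 13 8 5 4 10)(2 6 15 11 14 16)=[7, 1, 6, 3, 10, 4, 15, 13, 5, 9, 0, 14, 12, 8, 16, 11, 2]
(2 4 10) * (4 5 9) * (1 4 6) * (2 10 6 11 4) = (1 2 5 9 11 4 6) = [0, 2, 5, 3, 6, 9, 1, 7, 8, 11, 10, 4]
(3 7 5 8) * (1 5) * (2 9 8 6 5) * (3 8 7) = (1 2 9 7)(5 6) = [0, 2, 9, 3, 4, 6, 5, 1, 8, 7]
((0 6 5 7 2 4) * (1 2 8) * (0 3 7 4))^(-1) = (0 2 1 8 7 3 4 5 6)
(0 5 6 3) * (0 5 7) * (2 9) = (0 7)(2 9)(3 5 6) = [7, 1, 9, 5, 4, 6, 3, 0, 8, 2]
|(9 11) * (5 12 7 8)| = 4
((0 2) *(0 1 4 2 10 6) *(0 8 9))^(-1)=(0 9 8 6 10)(1 2 4)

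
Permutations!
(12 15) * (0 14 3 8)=(0 14 3 8)(12 15)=[14, 1, 2, 8, 4, 5, 6, 7, 0, 9, 10, 11, 15, 13, 3, 12]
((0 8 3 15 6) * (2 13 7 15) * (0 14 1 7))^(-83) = (0 3 13 8 2)(1 15 14 7 6)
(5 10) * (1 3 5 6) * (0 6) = (0 6 1 3 5 10) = [6, 3, 2, 5, 4, 10, 1, 7, 8, 9, 0]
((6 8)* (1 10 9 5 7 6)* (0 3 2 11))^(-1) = (0 11 2 3)(1 8 6 7 5 9 10)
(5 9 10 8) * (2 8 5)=(2 8)(5 9 10)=[0, 1, 8, 3, 4, 9, 6, 7, 2, 10, 5]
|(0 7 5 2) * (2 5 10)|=|(0 7 10 2)|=4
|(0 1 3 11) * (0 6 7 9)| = 7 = |(0 1 3 11 6 7 9)|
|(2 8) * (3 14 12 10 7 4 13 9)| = 8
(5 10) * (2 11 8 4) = (2 11 8 4)(5 10) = [0, 1, 11, 3, 2, 10, 6, 7, 4, 9, 5, 8]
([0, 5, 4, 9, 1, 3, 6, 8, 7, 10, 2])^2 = (1 3 10 4 5 9 2)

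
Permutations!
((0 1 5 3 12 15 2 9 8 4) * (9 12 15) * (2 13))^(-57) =(0 8 12 13 3 1 4 9 2 15 5)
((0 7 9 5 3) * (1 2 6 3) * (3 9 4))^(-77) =((0 7 4 3)(1 2 6 9 5))^(-77) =(0 3 4 7)(1 9 2 5 6)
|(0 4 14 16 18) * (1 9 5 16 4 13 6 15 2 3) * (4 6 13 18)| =10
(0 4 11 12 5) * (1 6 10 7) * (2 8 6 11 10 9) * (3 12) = [4, 11, 8, 12, 10, 0, 9, 1, 6, 2, 7, 3, 5] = (0 4 10 7 1 11 3 12 5)(2 8 6 9)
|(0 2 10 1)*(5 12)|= 4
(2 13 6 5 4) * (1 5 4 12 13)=(1 5 12 13 6 4 2)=[0, 5, 1, 3, 2, 12, 4, 7, 8, 9, 10, 11, 13, 6]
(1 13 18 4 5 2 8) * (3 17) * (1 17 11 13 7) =[0, 7, 8, 11, 5, 2, 6, 1, 17, 9, 10, 13, 12, 18, 14, 15, 16, 3, 4] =(1 7)(2 8 17 3 11 13 18 4 5)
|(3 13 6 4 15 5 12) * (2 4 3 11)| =|(2 4 15 5 12 11)(3 13 6)| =6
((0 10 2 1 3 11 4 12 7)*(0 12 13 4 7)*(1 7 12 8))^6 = (13)(0 3 7)(1 2 12)(8 10 11)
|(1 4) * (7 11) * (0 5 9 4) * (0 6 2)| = |(0 5 9 4 1 6 2)(7 11)| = 14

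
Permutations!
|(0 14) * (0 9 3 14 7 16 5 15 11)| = |(0 7 16 5 15 11)(3 14 9)| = 6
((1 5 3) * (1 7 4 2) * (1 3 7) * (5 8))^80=((1 8 5 7 4 2 3))^80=(1 7 3 5 2 8 4)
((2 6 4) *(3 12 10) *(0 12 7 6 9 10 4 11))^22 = ((0 12 4 2 9 10 3 7 6 11))^22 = (0 4 9 3 6)(2 10 7 11 12)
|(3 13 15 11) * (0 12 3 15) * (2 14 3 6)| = 14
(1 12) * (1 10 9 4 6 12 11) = [0, 11, 2, 3, 6, 5, 12, 7, 8, 4, 9, 1, 10] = (1 11)(4 6 12 10 9)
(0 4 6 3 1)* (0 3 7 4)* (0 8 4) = (0 8 4 6 7)(1 3) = [8, 3, 2, 1, 6, 5, 7, 0, 4]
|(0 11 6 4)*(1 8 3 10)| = 4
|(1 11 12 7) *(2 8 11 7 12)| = 6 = |(12)(1 7)(2 8 11)|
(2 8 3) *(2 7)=[0, 1, 8, 7, 4, 5, 6, 2, 3]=(2 8 3 7)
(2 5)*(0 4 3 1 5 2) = (0 4 3 1 5) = [4, 5, 2, 1, 3, 0]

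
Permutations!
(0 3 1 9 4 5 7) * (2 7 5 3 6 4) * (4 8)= [6, 9, 7, 1, 3, 5, 8, 0, 4, 2]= (0 6 8 4 3 1 9 2 7)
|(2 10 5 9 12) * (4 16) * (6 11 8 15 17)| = |(2 10 5 9 12)(4 16)(6 11 8 15 17)| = 10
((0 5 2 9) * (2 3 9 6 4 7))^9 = ((0 5 3 9)(2 6 4 7))^9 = (0 5 3 9)(2 6 4 7)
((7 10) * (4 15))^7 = (4 15)(7 10) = ((4 15)(7 10))^7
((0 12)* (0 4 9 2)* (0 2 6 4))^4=(12)(4 9 6)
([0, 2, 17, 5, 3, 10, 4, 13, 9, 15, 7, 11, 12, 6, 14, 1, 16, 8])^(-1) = (1 15 9 8 17 2)(3 4 6 13 7 10 5)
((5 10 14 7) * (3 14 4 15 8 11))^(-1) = ((3 14 7 5 10 4 15 8 11))^(-1) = (3 11 8 15 4 10 5 7 14)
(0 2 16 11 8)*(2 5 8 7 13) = (0 5 8)(2 16 11 7 13) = [5, 1, 16, 3, 4, 8, 6, 13, 0, 9, 10, 7, 12, 2, 14, 15, 11]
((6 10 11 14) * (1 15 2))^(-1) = (1 2 15)(6 14 11 10)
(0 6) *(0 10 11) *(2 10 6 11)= (0 11)(2 10)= [11, 1, 10, 3, 4, 5, 6, 7, 8, 9, 2, 0]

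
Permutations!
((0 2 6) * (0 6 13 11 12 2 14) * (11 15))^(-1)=(0 14)(2 12 11 15 13)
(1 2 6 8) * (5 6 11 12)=(1 2 11 12 5 6 8)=[0, 2, 11, 3, 4, 6, 8, 7, 1, 9, 10, 12, 5]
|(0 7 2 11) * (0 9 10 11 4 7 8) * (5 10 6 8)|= |(0 5 10 11 9 6 8)(2 4 7)|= 21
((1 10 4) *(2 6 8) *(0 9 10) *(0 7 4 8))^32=((0 9 10 8 2 6)(1 7 4))^32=(0 10 2)(1 4 7)(6 9 8)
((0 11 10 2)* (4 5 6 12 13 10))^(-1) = (0 2 10 13 12 6 5 4 11)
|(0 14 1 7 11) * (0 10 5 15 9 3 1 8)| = 24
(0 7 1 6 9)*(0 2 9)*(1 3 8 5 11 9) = (0 7 3 8 5 11 9 2 1 6) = [7, 6, 1, 8, 4, 11, 0, 3, 5, 2, 10, 9]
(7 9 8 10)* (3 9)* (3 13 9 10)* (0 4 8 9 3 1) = (0 4 8 1)(3 10 7 13) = [4, 0, 2, 10, 8, 5, 6, 13, 1, 9, 7, 11, 12, 3]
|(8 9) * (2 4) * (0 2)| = 6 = |(0 2 4)(8 9)|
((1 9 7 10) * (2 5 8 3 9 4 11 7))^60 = (11)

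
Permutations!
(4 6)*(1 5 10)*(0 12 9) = (0 12 9)(1 5 10)(4 6) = [12, 5, 2, 3, 6, 10, 4, 7, 8, 0, 1, 11, 9]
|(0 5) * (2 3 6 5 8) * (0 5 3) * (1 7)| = 6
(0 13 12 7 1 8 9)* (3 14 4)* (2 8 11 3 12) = [13, 11, 8, 14, 12, 5, 6, 1, 9, 0, 10, 3, 7, 2, 4] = (0 13 2 8 9)(1 11 3 14 4 12 7)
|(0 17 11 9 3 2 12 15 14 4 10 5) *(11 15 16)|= |(0 17 15 14 4 10 5)(2 12 16 11 9 3)|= 42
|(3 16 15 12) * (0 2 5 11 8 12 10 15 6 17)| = 10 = |(0 2 5 11 8 12 3 16 6 17)(10 15)|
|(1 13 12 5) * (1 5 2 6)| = 5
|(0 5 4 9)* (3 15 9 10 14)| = |(0 5 4 10 14 3 15 9)| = 8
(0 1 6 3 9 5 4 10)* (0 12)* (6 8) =(0 1 8 6 3 9 5 4 10 12) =[1, 8, 2, 9, 10, 4, 3, 7, 6, 5, 12, 11, 0]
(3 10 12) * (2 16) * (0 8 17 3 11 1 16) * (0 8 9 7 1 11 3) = (0 9 7 1 16 2 8 17)(3 10 12) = [9, 16, 8, 10, 4, 5, 6, 1, 17, 7, 12, 11, 3, 13, 14, 15, 2, 0]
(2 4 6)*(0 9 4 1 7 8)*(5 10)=[9, 7, 1, 3, 6, 10, 2, 8, 0, 4, 5]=(0 9 4 6 2 1 7 8)(5 10)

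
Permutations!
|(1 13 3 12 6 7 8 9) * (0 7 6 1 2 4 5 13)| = 11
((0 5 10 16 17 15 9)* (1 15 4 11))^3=((0 5 10 16 17 4 11 1 15 9))^3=(0 16 11 9 10 4 15 5 17 1)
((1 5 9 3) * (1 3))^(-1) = ((1 5 9))^(-1) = (1 9 5)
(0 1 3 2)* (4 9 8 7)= (0 1 3 2)(4 9 8 7)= [1, 3, 0, 2, 9, 5, 6, 4, 7, 8]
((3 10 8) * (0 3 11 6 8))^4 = ((0 3 10)(6 8 11))^4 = (0 3 10)(6 8 11)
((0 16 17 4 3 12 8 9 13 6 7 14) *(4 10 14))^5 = ((0 16 17 10 14)(3 12 8 9 13 6 7 4))^5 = (17)(3 6 8 4 13 12 7 9)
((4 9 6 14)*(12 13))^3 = (4 14 6 9)(12 13)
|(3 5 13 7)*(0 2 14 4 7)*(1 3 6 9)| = 11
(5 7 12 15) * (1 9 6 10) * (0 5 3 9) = (0 5 7 12 15 3 9 6 10 1) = [5, 0, 2, 9, 4, 7, 10, 12, 8, 6, 1, 11, 15, 13, 14, 3]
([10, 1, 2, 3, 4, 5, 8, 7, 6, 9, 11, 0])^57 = (11)(6 8)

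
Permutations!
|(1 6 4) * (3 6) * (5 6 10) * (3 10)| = |(1 10 5 6 4)| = 5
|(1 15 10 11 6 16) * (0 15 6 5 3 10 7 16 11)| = |(0 15 7 16 1 6 11 5 3 10)| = 10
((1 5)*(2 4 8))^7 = (1 5)(2 4 8)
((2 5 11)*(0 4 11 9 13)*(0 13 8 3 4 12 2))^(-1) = (13)(0 11 4 3 8 9 5 2 12)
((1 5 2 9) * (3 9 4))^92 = ((1 5 2 4 3 9))^92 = (1 2 3)(4 9 5)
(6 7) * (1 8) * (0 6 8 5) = (0 6 7 8 1 5) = [6, 5, 2, 3, 4, 0, 7, 8, 1]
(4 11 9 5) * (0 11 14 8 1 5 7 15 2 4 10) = (0 11 9 7 15 2 4 14 8 1 5 10) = [11, 5, 4, 3, 14, 10, 6, 15, 1, 7, 0, 9, 12, 13, 8, 2]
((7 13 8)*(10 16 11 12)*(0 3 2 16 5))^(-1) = (0 5 10 12 11 16 2 3)(7 8 13)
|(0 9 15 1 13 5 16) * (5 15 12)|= 15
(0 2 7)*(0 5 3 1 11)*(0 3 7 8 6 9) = [2, 11, 8, 1, 4, 7, 9, 5, 6, 0, 10, 3] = (0 2 8 6 9)(1 11 3)(5 7)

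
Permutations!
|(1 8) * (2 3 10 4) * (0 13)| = 4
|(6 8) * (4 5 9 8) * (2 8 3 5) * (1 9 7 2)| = 9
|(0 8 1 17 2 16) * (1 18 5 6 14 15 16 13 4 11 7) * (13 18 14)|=10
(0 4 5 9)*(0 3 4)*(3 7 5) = [0, 1, 2, 4, 3, 9, 6, 5, 8, 7] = (3 4)(5 9 7)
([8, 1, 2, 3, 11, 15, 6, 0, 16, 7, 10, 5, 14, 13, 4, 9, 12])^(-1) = (0 7 9 15 5 11 4 14 12 16 8)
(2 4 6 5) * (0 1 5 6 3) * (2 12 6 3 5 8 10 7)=(0 1 8 10 7 2 4 5 12 6 3)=[1, 8, 4, 0, 5, 12, 3, 2, 10, 9, 7, 11, 6]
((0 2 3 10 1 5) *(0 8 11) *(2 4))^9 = (11)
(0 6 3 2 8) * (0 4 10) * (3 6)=(0 3 2 8 4 10)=[3, 1, 8, 2, 10, 5, 6, 7, 4, 9, 0]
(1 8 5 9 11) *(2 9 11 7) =(1 8 5 11)(2 9 7) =[0, 8, 9, 3, 4, 11, 6, 2, 5, 7, 10, 1]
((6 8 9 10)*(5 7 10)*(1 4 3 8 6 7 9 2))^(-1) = ((1 4 3 8 2)(5 9)(7 10))^(-1) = (1 2 8 3 4)(5 9)(7 10)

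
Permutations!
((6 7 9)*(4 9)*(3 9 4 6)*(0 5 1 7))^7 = (0 1 6 5 7)(3 9)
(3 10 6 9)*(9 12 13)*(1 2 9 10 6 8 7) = [0, 2, 9, 6, 4, 5, 12, 1, 7, 3, 8, 11, 13, 10] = (1 2 9 3 6 12 13 10 8 7)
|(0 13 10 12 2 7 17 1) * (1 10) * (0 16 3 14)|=30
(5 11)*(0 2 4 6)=(0 2 4 6)(5 11)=[2, 1, 4, 3, 6, 11, 0, 7, 8, 9, 10, 5]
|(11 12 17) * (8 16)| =6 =|(8 16)(11 12 17)|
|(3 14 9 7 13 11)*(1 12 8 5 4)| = |(1 12 8 5 4)(3 14 9 7 13 11)| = 30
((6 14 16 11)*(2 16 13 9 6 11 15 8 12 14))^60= (2 13 8)(6 14 15)(9 12 16)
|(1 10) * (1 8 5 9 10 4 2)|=12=|(1 4 2)(5 9 10 8)|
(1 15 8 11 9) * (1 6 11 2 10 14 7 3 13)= [0, 15, 10, 13, 4, 5, 11, 3, 2, 6, 14, 9, 12, 1, 7, 8]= (1 15 8 2 10 14 7 3 13)(6 11 9)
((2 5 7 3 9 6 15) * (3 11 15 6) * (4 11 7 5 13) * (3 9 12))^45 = (15)(3 12)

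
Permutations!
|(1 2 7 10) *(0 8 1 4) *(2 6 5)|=9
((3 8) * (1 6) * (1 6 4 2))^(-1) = ((1 4 2)(3 8))^(-1) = (1 2 4)(3 8)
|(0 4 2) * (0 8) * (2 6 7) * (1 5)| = 6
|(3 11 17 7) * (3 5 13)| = |(3 11 17 7 5 13)| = 6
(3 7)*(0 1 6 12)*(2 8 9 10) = [1, 6, 8, 7, 4, 5, 12, 3, 9, 10, 2, 11, 0] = (0 1 6 12)(2 8 9 10)(3 7)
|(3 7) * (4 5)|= |(3 7)(4 5)|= 2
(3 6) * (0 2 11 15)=[2, 1, 11, 6, 4, 5, 3, 7, 8, 9, 10, 15, 12, 13, 14, 0]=(0 2 11 15)(3 6)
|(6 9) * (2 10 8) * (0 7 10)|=|(0 7 10 8 2)(6 9)|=10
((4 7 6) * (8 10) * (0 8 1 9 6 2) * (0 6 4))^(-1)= ((0 8 10 1 9 4 7 2 6))^(-1)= (0 6 2 7 4 9 1 10 8)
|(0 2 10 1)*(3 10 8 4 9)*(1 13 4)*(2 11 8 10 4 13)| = |(13)(0 11 8 1)(2 10)(3 4 9)| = 12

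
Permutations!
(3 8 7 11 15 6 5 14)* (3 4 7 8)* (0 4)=(0 4 7 11 15 6 5 14)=[4, 1, 2, 3, 7, 14, 5, 11, 8, 9, 10, 15, 12, 13, 0, 6]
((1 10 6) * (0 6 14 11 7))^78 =(0 6 1 10 14 11 7)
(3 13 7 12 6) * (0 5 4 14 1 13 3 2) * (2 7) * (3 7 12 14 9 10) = (0 5 4 9 10 3 7 14 1 13 2)(6 12) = [5, 13, 0, 7, 9, 4, 12, 14, 8, 10, 3, 11, 6, 2, 1]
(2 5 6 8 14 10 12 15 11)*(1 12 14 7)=(1 12 15 11 2 5 6 8 7)(10 14)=[0, 12, 5, 3, 4, 6, 8, 1, 7, 9, 14, 2, 15, 13, 10, 11]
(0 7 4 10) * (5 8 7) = (0 5 8 7 4 10) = [5, 1, 2, 3, 10, 8, 6, 4, 7, 9, 0]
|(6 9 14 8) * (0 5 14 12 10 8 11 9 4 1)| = |(0 5 14 11 9 12 10 8 6 4 1)| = 11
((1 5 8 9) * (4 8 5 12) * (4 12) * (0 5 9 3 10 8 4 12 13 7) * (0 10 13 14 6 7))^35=((0 5 9 1 12 14 6 7 10 8 3 13))^35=(0 13 3 8 10 7 6 14 12 1 9 5)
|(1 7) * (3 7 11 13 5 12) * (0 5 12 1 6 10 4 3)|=|(0 5 1 11 13 12)(3 7 6 10 4)|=30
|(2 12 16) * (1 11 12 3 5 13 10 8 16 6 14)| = 35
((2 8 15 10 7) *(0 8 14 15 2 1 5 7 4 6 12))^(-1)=((0 8 2 14 15 10 4 6 12)(1 5 7))^(-1)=(0 12 6 4 10 15 14 2 8)(1 7 5)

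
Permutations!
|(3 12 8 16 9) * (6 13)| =10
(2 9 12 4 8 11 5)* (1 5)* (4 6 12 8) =(1 5 2 9 8 11)(6 12) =[0, 5, 9, 3, 4, 2, 12, 7, 11, 8, 10, 1, 6]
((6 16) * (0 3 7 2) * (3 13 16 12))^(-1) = (0 2 7 3 12 6 16 13)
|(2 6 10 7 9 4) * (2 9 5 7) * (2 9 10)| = |(2 6)(4 10 9)(5 7)| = 6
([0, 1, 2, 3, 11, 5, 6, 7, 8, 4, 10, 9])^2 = (4 9 11)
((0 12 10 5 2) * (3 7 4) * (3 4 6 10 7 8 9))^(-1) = (0 2 5 10 6 7 12)(3 9 8) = ((0 12 7 6 10 5 2)(3 8 9))^(-1)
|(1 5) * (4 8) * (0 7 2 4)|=|(0 7 2 4 8)(1 5)|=10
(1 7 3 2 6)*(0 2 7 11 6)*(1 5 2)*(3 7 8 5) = [1, 11, 0, 8, 4, 2, 3, 7, 5, 9, 10, 6] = (0 1 11 6 3 8 5 2)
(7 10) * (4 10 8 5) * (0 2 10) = (0 2 10 7 8 5 4) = [2, 1, 10, 3, 0, 4, 6, 8, 5, 9, 7]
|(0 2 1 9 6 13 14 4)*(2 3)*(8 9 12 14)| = |(0 3 2 1 12 14 4)(6 13 8 9)| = 28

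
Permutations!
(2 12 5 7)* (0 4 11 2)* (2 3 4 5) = [5, 1, 12, 4, 11, 7, 6, 0, 8, 9, 10, 3, 2] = (0 5 7)(2 12)(3 4 11)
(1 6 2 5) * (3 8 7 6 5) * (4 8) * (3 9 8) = (1 5)(2 9 8 7 6)(3 4) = [0, 5, 9, 4, 3, 1, 2, 6, 7, 8]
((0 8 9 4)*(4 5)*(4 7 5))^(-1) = ((0 8 9 4)(5 7))^(-1) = (0 4 9 8)(5 7)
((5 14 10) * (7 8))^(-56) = ((5 14 10)(7 8))^(-56) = (5 14 10)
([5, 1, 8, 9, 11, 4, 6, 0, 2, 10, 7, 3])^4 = (0 3)(4 10)(5 9)(7 11)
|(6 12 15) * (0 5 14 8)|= |(0 5 14 8)(6 12 15)|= 12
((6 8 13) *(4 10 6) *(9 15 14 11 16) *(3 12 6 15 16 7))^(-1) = (3 7 11 14 15 10 4 13 8 6 12)(9 16)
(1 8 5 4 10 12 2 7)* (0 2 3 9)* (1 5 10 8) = (0 2 7 5 4 8 10 12 3 9) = [2, 1, 7, 9, 8, 4, 6, 5, 10, 0, 12, 11, 3]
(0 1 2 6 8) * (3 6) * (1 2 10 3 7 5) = (0 2 7 5 1 10 3 6 8) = [2, 10, 7, 6, 4, 1, 8, 5, 0, 9, 3]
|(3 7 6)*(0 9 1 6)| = |(0 9 1 6 3 7)| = 6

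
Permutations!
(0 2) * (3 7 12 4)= (0 2)(3 7 12 4)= [2, 1, 0, 7, 3, 5, 6, 12, 8, 9, 10, 11, 4]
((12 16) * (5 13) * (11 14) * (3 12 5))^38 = (3 5 12 13 16)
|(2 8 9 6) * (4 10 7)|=|(2 8 9 6)(4 10 7)|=12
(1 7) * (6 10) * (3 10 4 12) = (1 7)(3 10 6 4 12) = [0, 7, 2, 10, 12, 5, 4, 1, 8, 9, 6, 11, 3]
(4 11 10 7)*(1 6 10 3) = (1 6 10 7 4 11 3) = [0, 6, 2, 1, 11, 5, 10, 4, 8, 9, 7, 3]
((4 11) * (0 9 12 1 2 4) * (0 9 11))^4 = (0 1 11 2 9 4 12)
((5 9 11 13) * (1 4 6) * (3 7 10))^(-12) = ((1 4 6)(3 7 10)(5 9 11 13))^(-12) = (13)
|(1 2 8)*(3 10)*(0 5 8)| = |(0 5 8 1 2)(3 10)| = 10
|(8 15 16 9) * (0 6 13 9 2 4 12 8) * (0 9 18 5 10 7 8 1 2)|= |(0 6 13 18 5 10 7 8 15 16)(1 2 4 12)|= 20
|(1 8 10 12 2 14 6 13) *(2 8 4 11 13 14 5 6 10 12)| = 20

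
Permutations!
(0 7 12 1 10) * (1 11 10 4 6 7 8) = (0 8 1 4 6 7 12 11 10) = [8, 4, 2, 3, 6, 5, 7, 12, 1, 9, 0, 10, 11]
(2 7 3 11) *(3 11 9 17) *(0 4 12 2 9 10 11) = [4, 1, 7, 10, 12, 5, 6, 0, 8, 17, 11, 9, 2, 13, 14, 15, 16, 3] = (0 4 12 2 7)(3 10 11 9 17)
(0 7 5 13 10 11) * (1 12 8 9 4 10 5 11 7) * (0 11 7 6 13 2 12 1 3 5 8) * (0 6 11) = (0 3 5 2 12 6 13 8 9 4 10 11) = [3, 1, 12, 5, 10, 2, 13, 7, 9, 4, 11, 0, 6, 8]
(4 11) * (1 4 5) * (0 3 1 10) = (0 3 1 4 11 5 10) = [3, 4, 2, 1, 11, 10, 6, 7, 8, 9, 0, 5]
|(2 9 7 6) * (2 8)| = 5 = |(2 9 7 6 8)|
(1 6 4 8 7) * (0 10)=(0 10)(1 6 4 8 7)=[10, 6, 2, 3, 8, 5, 4, 1, 7, 9, 0]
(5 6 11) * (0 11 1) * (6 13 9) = (0 11 5 13 9 6 1) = [11, 0, 2, 3, 4, 13, 1, 7, 8, 6, 10, 5, 12, 9]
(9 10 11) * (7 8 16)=[0, 1, 2, 3, 4, 5, 6, 8, 16, 10, 11, 9, 12, 13, 14, 15, 7]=(7 8 16)(9 10 11)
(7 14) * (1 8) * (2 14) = [0, 8, 14, 3, 4, 5, 6, 2, 1, 9, 10, 11, 12, 13, 7] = (1 8)(2 14 7)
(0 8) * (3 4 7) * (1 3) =[8, 3, 2, 4, 7, 5, 6, 1, 0] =(0 8)(1 3 4 7)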